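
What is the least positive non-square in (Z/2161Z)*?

7

(2/2161) = +1, so 2 is a residue.
(3/2161) = +1, so 3 is a residue.
(4/2161) = +1, so 4 is a residue.
(5/2161) = +1, so 5 is a residue.
(6/2161) = +1, so 6 is a residue.
(7/2161) = −1, so 7 is the smallest positive non-residue mod 2161.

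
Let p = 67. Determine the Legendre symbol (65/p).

1

Reciprocity: 65 ≡ 1 and 67 ≡ 3 (mod 4), so (65/67) = +(67/65).
Reduce top mod 65: now compute (2/65).
Pull out 2: since 65 ≡ 1 (mod 8), (2/65) = +1.
Reached (1/65) = 1. Collecting the sign flips along the way, the symbol is +1.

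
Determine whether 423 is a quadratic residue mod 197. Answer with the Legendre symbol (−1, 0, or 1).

1

First reduce: 423 ≡ 29 (mod 197).
Reciprocity: 29 ≡ 1 and 197 ≡ 1 (mod 4), so (29/197) = +(197/29).
Reduce top mod 29: now compute (23/29).
Reciprocity: 23 ≡ 3 and 29 ≡ 1 (mod 4), so (23/29) = +(29/23).
Reduce top mod 23: now compute (6/23).
Pull out 2: since 23 ≡ 7 (mod 8), (2/23) = +1.
Reciprocity: 3 ≡ 3 and 23 ≡ 3 (mod 4), so (3/23) = −(23/3).
Reduce top mod 3: now compute (2/3).
Pull out 2: since 3 ≡ 3 (mod 8), (2/3) = -1.
Reached (1/3) = 1. Collecting the sign flips along the way, the symbol is +1.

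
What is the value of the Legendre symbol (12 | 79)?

-1

Euler's criterion: (12/79) ≡ 12^39 (mod 79).
12^2 ≡ 65 (mod 79)
12^4 ≡ 38 (mod 79)
12^8 ≡ 22 (mod 79)
12^16 ≡ 10 (mod 79)
12^32 ≡ 21 (mod 79)
12^39 = 12^(32+4+2+1) ≡ 78 (mod 79).
Result is 78 ≡ −1, so (12/79) = −1.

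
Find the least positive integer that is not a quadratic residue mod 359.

7

(2/359) = +1, so 2 is a residue.
(3/359) = +1, so 3 is a residue.
(4/359) = +1, so 4 is a residue.
(5/359) = +1, so 5 is a residue.
(6/359) = +1, so 6 is a residue.
(7/359) = −1, so 7 is the smallest positive non-residue mod 359.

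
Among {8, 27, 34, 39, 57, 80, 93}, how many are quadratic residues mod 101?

(8/101) = -1 → non-residue.
(27/101) = -1 → non-residue.
(34/101) = -1 → non-residue.
(39/101) = -1 → non-residue.
(57/101) = -1 → non-residue.
(80/101) = +1 → QR.
(93/101) = -1 → non-residue.
Total quadratic residues among the 7: 1.

1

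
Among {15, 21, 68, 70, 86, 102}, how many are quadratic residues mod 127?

(15/127) = +1 → QR.
(21/127) = +1 → QR.
(68/127) = +1 → QR.
(70/127) = +1 → QR.
(86/127) = -1 → non-residue.
(102/127) = -1 → non-residue.
Total quadratic residues among the 6: 4.

4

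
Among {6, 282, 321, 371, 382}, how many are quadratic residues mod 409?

2

(6/409) = +1 → QR.
(282/409) = -1 → non-residue.
(321/409) = -1 → non-residue.
(371/409) = -1 → non-residue.
(382/409) = +1 → QR.
Total quadratic residues among the 5: 2.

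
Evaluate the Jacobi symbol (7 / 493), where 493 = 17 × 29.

-1

Reciprocity: 7 ≡ 3 and 493 ≡ 1 (mod 4), so (7/493) = +(493/7).
Reduce top mod 7: now compute (3/7).
Reciprocity: 3 ≡ 3 and 7 ≡ 3 (mod 4), so (3/7) = −(7/3).
Reduce top mod 3: now compute (1/3).
Reached (1/3) = 1. Collecting the sign flips along the way, the symbol is -1.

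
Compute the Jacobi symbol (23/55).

Reciprocity: 23 ≡ 3 and 55 ≡ 3 (mod 4), so (23/55) = −(55/23).
Reduce top mod 23: now compute (9/23).
Reciprocity: 9 ≡ 1 and 23 ≡ 3 (mod 4), so (9/23) = +(23/9).
Reduce top mod 9: now compute (5/9).
Reciprocity: 5 ≡ 1 and 9 ≡ 1 (mod 4), so (5/9) = +(9/5).
Reduce top mod 5: now compute (4/5).
Pull out 2^2: since 5 ≡ 5 (mod 8), (2/5) = -1, so (2/5)^2 = +1.
Reached (1/5) = 1. Collecting the sign flips along the way, the symbol is -1.

-1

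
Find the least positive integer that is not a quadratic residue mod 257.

(2/257) = +1, so 2 is a residue.
(3/257) = −1, so 3 is the smallest positive non-residue mod 257.

3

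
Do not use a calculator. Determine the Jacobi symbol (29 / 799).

Reciprocity: 29 ≡ 1 and 799 ≡ 3 (mod 4), so (29/799) = +(799/29).
Reduce top mod 29: now compute (16/29).
Pull out 2^4: since 29 ≡ 5 (mod 8), (2/29) = -1, so (2/29)^4 = +1.
Reached (1/29) = 1. Collecting the sign flips along the way, the symbol is +1.

1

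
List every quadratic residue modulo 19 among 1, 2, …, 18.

1,4,5,6,7,9,11,16,17

Square k = 1,…,9 (k and 19−k give the same square):
1²=1, 2²=4, 3²=9, 4²=16, 5²≡6, 6²≡17, 7²≡11, 8²≡7, 9²≡5 (mod 19).
So the quadratic residues mod 19 are {1, 4, 5, 6, 7, 9, 11, 16, 17}.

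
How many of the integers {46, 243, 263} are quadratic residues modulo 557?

(46/557) = +1 → QR.
(243/557) = -1 → non-residue.
(263/557) = +1 → QR.
Total quadratic residues among the 3: 2.

2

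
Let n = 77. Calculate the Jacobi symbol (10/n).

1

Pull out 2: since 77 ≡ 5 (mod 8), (2/77) = -1.
Reciprocity: 5 ≡ 1 and 77 ≡ 1 (mod 4), so (5/77) = +(77/5).
Reduce top mod 5: now compute (2/5).
Pull out 2: since 5 ≡ 5 (mod 8), (2/5) = -1.
Reached (1/5) = 1. Collecting the sign flips along the way, the symbol is +1.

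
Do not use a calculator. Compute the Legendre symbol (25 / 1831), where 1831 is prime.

Reciprocity: 25 ≡ 1 and 1831 ≡ 3 (mod 4), so (25/1831) = +(1831/25).
Reduce top mod 25: now compute (6/25).
Pull out 2: since 25 ≡ 1 (mod 8), (2/25) = +1.
Reciprocity: 3 ≡ 3 and 25 ≡ 1 (mod 4), so (3/25) = +(25/3).
Reduce top mod 3: now compute (1/3).
Reached (1/3) = 1. Collecting the sign flips along the way, the symbol is +1.

1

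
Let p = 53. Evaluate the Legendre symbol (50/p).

Euler's criterion: (50/53) ≡ 50^26 (mod 53).
50^2 ≡ 9 (mod 53)
50^4 ≡ 28 (mod 53)
50^8 ≡ 42 (mod 53)
50^16 ≡ 15 (mod 53)
50^26 = 50^(16+8+2) ≡ 52 (mod 53).
Result is 52 ≡ −1, so (50/53) = −1.

-1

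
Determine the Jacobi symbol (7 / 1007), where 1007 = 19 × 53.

1

Reciprocity: 7 ≡ 3 and 1007 ≡ 3 (mod 4), so (7/1007) = −(1007/7).
Reduce top mod 7: now compute (6/7).
Pull out 2: since 7 ≡ 7 (mod 8), (2/7) = +1.
Reciprocity: 3 ≡ 3 and 7 ≡ 3 (mod 4), so (3/7) = −(7/3).
Reduce top mod 3: now compute (1/3).
Reached (1/3) = 1. Collecting the sign flips along the way, the symbol is +1.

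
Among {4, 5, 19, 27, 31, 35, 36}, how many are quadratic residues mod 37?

3

(4/37) = +1 → QR.
(5/37) = -1 → non-residue.
(19/37) = -1 → non-residue.
(27/37) = +1 → QR.
(31/37) = -1 → non-residue.
(35/37) = -1 → non-residue.
(36/37) = +1 → QR.
Total quadratic residues among the 7: 3.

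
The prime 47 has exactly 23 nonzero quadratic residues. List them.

Square k = 1,…,23 (k and 47−k give the same square):
1²=1, 2²=4, 3²=9, 4²=16, 5²=25, 6²=36, 7²≡2, 8²≡17, 9²≡34, 10²≡6, 11²≡27, 12²≡3, 13²≡28, 14²≡8, 15²≡37, 16²≡21, 17²≡7, 18²≡42, 19²≡32, 20²≡24, 21²≡18, 22²≡14, 23²≡12 (mod 47).
So the quadratic residues mod 47 are {1, 2, 3, 4, 6, 7, 8, 9, 12, 14, 16, 17, 18, 21, 24, 25, 27, 28, 32, 34, 36, 37, 42}.

1, 2, 3, 4, 6, 7, 8, 9, 12, 14, 16, 17, 18, 21, 24, 25, 27, 28, 32, 34, 36, 37, 42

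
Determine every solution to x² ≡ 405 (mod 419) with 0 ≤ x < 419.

Since 419 ≡ 3 (mod 4), a square root of 405 is 405^((419+1)/4) = 405^105 mod 419.
Repeated squaring: 405^2≡196, 405^4≡287, 405^8≡245, 405^16≡108, 405^32≡351, 405^64≡15 (mod 419).
405^105 = 405^(64+32+8+1) ≡ 369 (mod 419).
Check: 369² = 136161 ≡ 405 (mod 419). The two roots are 50 and 369.

50, 369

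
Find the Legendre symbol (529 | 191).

1

Euler's criterion: (529/191) ≡ 147^95 (mod 191).
147^2 ≡ 26 (mod 191)
147^4 ≡ 103 (mod 191)
147^8 ≡ 104 (mod 191)
147^16 ≡ 120 (mod 191)
147^32 ≡ 75 (mod 191)
147^64 ≡ 86 (mod 191)
147^95 = 147^(64+16+8+4+2+1) ≡ 1 (mod 191).
Result is 1, so (529/191) = 1.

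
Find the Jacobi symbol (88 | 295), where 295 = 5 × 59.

-1

Pull out 2^3: since 295 ≡ 7 (mod 8), (2/295) = +1, so (2/295)^3 = +1.
Reciprocity: 11 ≡ 3 and 295 ≡ 3 (mod 4), so (11/295) = −(295/11).
Reduce top mod 11: now compute (9/11).
Reciprocity: 9 ≡ 1 and 11 ≡ 3 (mod 4), so (9/11) = +(11/9).
Reduce top mod 9: now compute (2/9).
Pull out 2: since 9 ≡ 1 (mod 8), (2/9) = +1.
Reached (1/9) = 1. Collecting the sign flips along the way, the symbol is -1.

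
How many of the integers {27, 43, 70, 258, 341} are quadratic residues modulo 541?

(27/541) = +1 → QR.
(43/541) = +1 → QR.
(70/541) = -1 → non-residue.
(258/541) = -1 → non-residue.
(341/541) = -1 → non-residue.
Total quadratic residues among the 5: 2.

2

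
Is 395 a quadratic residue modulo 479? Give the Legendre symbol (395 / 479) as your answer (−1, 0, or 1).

-1

Reciprocity: 395 ≡ 3 and 479 ≡ 3 (mod 4), so (395/479) = −(479/395).
Reduce top mod 395: now compute (84/395).
Pull out 2^2: since 395 ≡ 3 (mod 8), (2/395) = -1, so (2/395)^2 = +1.
Reciprocity: 21 ≡ 1 and 395 ≡ 3 (mod 4), so (21/395) = +(395/21).
Reduce top mod 21: now compute (17/21).
Reciprocity: 17 ≡ 1 and 21 ≡ 1 (mod 4), so (17/21) = +(21/17).
Reduce top mod 17: now compute (4/17).
Pull out 2^2: since 17 ≡ 1 (mod 8), (2/17) = +1, so (2/17)^2 = +1.
Reached (1/17) = 1. Collecting the sign flips along the way, the symbol is -1.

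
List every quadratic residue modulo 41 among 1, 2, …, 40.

1, 2, 4, 5, 8, 9, 10, 16, 18, 20, 21, 23, 25, 31, 32, 33, 36, 37, 39, 40

Square k = 1,…,20 (k and 41−k give the same square):
1²=1, 2²=4, 3²=9, 4²=16, 5²=25, 6²=36, 7²≡8, 8²≡23, 9²≡40, 10²≡18, 11²≡39, 12²≡21, 13²≡5, 14²≡32, 15²≡20, 16²≡10, 17²≡2, 18²≡37, 19²≡33, 20²≡31 (mod 41).
So the quadratic residues mod 41 are {1, 2, 4, 5, 8, 9, 10, 16, 18, 20, 21, 23, 25, 31, 32, 33, 36, 37, 39, 40}.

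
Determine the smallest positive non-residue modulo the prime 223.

3

(2/223) = +1, so 2 is a residue.
(3/223) = −1, so 3 is the smallest positive non-residue mod 223.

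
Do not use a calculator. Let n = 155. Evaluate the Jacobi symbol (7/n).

-1

Reciprocity: 7 ≡ 3 and 155 ≡ 3 (mod 4), so (7/155) = −(155/7).
Reduce top mod 7: now compute (1/7).
Reached (1/7) = 1. Collecting the sign flips along the way, the symbol is -1.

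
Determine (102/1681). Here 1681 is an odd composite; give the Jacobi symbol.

Pull out 2: since 1681 ≡ 1 (mod 8), (2/1681) = +1.
Reciprocity: 51 ≡ 3 and 1681 ≡ 1 (mod 4), so (51/1681) = +(1681/51).
Reduce top mod 51: now compute (49/51).
Reciprocity: 49 ≡ 1 and 51 ≡ 3 (mod 4), so (49/51) = +(51/49).
Reduce top mod 49: now compute (2/49).
Pull out 2: since 49 ≡ 1 (mod 8), (2/49) = +1.
Reached (1/49) = 1. Collecting the sign flips along the way, the symbol is +1.

1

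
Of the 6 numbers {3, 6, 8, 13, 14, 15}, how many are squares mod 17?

(3/17) = -1 → non-residue.
(6/17) = -1 → non-residue.
(8/17) = +1 → QR.
(13/17) = +1 → QR.
(14/17) = -1 → non-residue.
(15/17) = +1 → QR.
Total quadratic residues among the 6: 3.

3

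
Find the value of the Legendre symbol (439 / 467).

-1

Reciprocity: 439 ≡ 3 and 467 ≡ 3 (mod 4), so (439/467) = −(467/439).
Reduce top mod 439: now compute (28/439).
Pull out 2^2: since 439 ≡ 7 (mod 8), (2/439) = +1, so (2/439)^2 = +1.
Reciprocity: 7 ≡ 3 and 439 ≡ 3 (mod 4), so (7/439) = −(439/7).
Reduce top mod 7: now compute (5/7).
Reciprocity: 5 ≡ 1 and 7 ≡ 3 (mod 4), so (5/7) = +(7/5).
Reduce top mod 5: now compute (2/5).
Pull out 2: since 5 ≡ 5 (mod 8), (2/5) = -1.
Reached (1/5) = 1. Collecting the sign flips along the way, the symbol is -1.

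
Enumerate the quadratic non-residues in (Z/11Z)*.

2, 6, 7, 8, 10

Square k = 1,…,5 (k and 11−k give the same square):
1²=1, 2²=4, 3²=9, 4²≡5, 5²≡3 (mod 11).
The residues are {1, 3, 4, 5, 9}; the non-residues are the remaining 5 nonzero classes.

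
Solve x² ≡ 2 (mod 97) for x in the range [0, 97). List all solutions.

14, 83

97 ≡ 1 (mod 4), so we find a root by search.
Trying successive values, 14² = 196 ≡ 2 (mod 97). The other root is 97 − 14 = 83.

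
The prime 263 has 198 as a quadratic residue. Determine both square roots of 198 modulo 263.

Since 263 ≡ 3 (mod 4), a square root of 198 is 198^((263+1)/4) = 198^66 mod 263.
Repeated squaring: 198^2≡17, 198^4≡26, 198^8≡150, 198^16≡145, 198^32≡248, 198^64≡225 (mod 263).
198^66 = 198^(64+2) ≡ 143 (mod 263).
Check: 143² = 20449 ≡ 198 (mod 263). The two roots are 120 and 143.

120, 143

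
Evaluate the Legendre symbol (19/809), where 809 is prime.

Reciprocity: 19 ≡ 3 and 809 ≡ 1 (mod 4), so (19/809) = +(809/19).
Reduce top mod 19: now compute (11/19).
Reciprocity: 11 ≡ 3 and 19 ≡ 3 (mod 4), so (11/19) = −(19/11).
Reduce top mod 11: now compute (8/11).
Pull out 2^3: since 11 ≡ 3 (mod 8), (2/11) = -1, so (2/11)^3 = -1.
Reached (1/11) = 1. Collecting the sign flips along the way, the symbol is +1.

1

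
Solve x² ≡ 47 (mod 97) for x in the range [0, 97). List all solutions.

12, 85

97 ≡ 1 (mod 4), so we find a root by search.
Trying successive values, 12² = 144 ≡ 47 (mod 97). The other root is 97 − 12 = 85.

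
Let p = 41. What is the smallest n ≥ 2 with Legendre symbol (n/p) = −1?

(2/41) = +1, so 2 is a residue.
(3/41) = −1, so 3 is the smallest positive non-residue mod 41.

3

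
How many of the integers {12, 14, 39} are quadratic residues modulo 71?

1

(12/71) = +1 → QR.
(14/71) = -1 → non-residue.
(39/71) = -1 → non-residue.
Total quadratic residues among the 3: 1.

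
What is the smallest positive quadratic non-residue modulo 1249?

7

(2/1249) = +1, so 2 is a residue.
(3/1249) = +1, so 3 is a residue.
(4/1249) = +1, so 4 is a residue.
(5/1249) = +1, so 5 is a residue.
(6/1249) = +1, so 6 is a residue.
(7/1249) = −1, so 7 is the smallest positive non-residue mod 1249.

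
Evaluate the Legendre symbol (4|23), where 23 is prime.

1

Pull out 2^2: since 23 ≡ 7 (mod 8), (2/23) = +1, so (2/23)^2 = +1.
Reached (1/23) = 1. Collecting the sign flips along the way, the symbol is +1.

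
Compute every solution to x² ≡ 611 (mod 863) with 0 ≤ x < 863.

Since 863 ≡ 3 (mod 4), a square root of 611 is 611^((863+1)/4) = 611^216 mod 863.
Repeated squaring: 611^2≡505, 611^4≡440, 611^8≡288, 611^16≡96, 611^32≡586, 611^64≡785, 611^128≡43 (mod 863).
611^216 = 611^(128+64+16+8) ≡ 547 (mod 863).
Check: 547² = 299209 ≡ 611 (mod 863). The two roots are 316 and 547.

316, 547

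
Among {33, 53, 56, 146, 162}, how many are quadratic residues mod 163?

4

(33/163) = +1 → QR.
(53/163) = +1 → QR.
(56/163) = +1 → QR.
(146/163) = +1 → QR.
(162/163) = -1 → non-residue.
Total quadratic residues among the 5: 4.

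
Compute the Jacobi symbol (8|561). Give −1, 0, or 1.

1

Pull out 2^3: since 561 ≡ 1 (mod 8), (2/561) = +1, so (2/561)^3 = +1.
Reached (1/561) = 1. Collecting the sign flips along the way, the symbol is +1.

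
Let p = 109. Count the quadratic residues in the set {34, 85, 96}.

(34/109) = +1 → QR.
(85/109) = -1 → non-residue.
(96/109) = -1 → non-residue.
Total quadratic residues among the 3: 1.

1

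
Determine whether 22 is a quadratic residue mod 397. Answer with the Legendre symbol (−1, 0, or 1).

-1

Euler's criterion: (22/397) ≡ 22^198 (mod 397).
22^2 ≡ 87 (mod 397)
22^4 ≡ 26 (mod 397)
22^8 ≡ 279 (mod 397)
22^16 ≡ 29 (mod 397)
22^32 ≡ 47 (mod 397)
22^64 ≡ 224 (mod 397)
22^128 ≡ 154 (mod 397)
22^198 = 22^(128+64+4+2) ≡ 396 (mod 397).
Result is 396 ≡ −1, so (22/397) = −1.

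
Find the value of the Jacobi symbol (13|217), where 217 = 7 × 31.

1

Reciprocity: 13 ≡ 1 and 217 ≡ 1 (mod 4), so (13/217) = +(217/13).
Reduce top mod 13: now compute (9/13).
Reciprocity: 9 ≡ 1 and 13 ≡ 1 (mod 4), so (9/13) = +(13/9).
Reduce top mod 9: now compute (4/9).
Pull out 2^2: since 9 ≡ 1 (mod 8), (2/9) = +1, so (2/9)^2 = +1.
Reached (1/9) = 1. Collecting the sign flips along the way, the symbol is +1.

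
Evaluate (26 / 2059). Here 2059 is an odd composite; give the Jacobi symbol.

Pull out 2: since 2059 ≡ 3 (mod 8), (2/2059) = -1.
Reciprocity: 13 ≡ 1 and 2059 ≡ 3 (mod 4), so (13/2059) = +(2059/13).
Reduce top mod 13: now compute (5/13).
Reciprocity: 5 ≡ 1 and 13 ≡ 1 (mod 4), so (5/13) = +(13/5).
Reduce top mod 5: now compute (3/5).
Reciprocity: 3 ≡ 3 and 5 ≡ 1 (mod 4), so (3/5) = +(5/3).
Reduce top mod 3: now compute (2/3).
Pull out 2: since 3 ≡ 3 (mod 8), (2/3) = -1.
Reached (1/3) = 1. Collecting the sign flips along the way, the symbol is +1.

1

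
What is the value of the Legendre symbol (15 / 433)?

Euler's criterion: (15/433) ≡ 15^216 (mod 433).
15^2 ≡ 225 (mod 433)
15^4 ≡ 397 (mod 433)
15^8 ≡ 430 (mod 433)
15^16 ≡ 9 (mod 433)
15^32 ≡ 81 (mod 433)
15^64 ≡ 66 (mod 433)
15^128 ≡ 26 (mod 433)
15^216 = 15^(128+64+16+8) ≡ 432 (mod 433).
Result is 432 ≡ −1, so (15/433) = −1.

-1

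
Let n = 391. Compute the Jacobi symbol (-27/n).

1

First reduce: -27 ≡ 364 (mod 391).
Pull out 2^2: since 391 ≡ 7 (mod 8), (2/391) = +1, so (2/391)^2 = +1.
Reciprocity: 91 ≡ 3 and 391 ≡ 3 (mod 4), so (91/391) = −(391/91).
Reduce top mod 91: now compute (27/91).
Reciprocity: 27 ≡ 3 and 91 ≡ 3 (mod 4), so (27/91) = −(91/27).
Reduce top mod 27: now compute (10/27).
Pull out 2: since 27 ≡ 3 (mod 8), (2/27) = -1.
Reciprocity: 5 ≡ 1 and 27 ≡ 3 (mod 4), so (5/27) = +(27/5).
Reduce top mod 5: now compute (2/5).
Pull out 2: since 5 ≡ 5 (mod 8), (2/5) = -1.
Reached (1/5) = 1. Collecting the sign flips along the way, the symbol is +1.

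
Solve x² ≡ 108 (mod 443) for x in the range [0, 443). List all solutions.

Since 443 ≡ 3 (mod 4), a square root of 108 is 108^((443+1)/4) = 108^111 mod 443.
Repeated squaring: 108^2≡146, 108^4≡52, 108^8≡46, 108^16≡344, 108^32≡55, 108^64≡367 (mod 443).
108^111 = 108^(64+32+8+4+2+1) ≡ 140 (mod 443).
Check: 140² = 19600 ≡ 108 (mod 443). The two roots are 140 and 303.

140, 303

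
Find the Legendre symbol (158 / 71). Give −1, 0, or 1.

1

Euler's criterion: (158/71) ≡ 16^35 (mod 71).
16^2 ≡ 43 (mod 71)
16^4 ≡ 3 (mod 71)
16^8 ≡ 9 (mod 71)
16^16 ≡ 10 (mod 71)
16^32 ≡ 29 (mod 71)
16^35 = 16^(32+2+1) ≡ 1 (mod 71).
Result is 1, so (158/71) = 1.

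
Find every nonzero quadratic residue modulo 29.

Square k = 1,…,14 (k and 29−k give the same square):
1²=1, 2²=4, 3²=9, 4²=16, 5²=25, 6²≡7, 7²≡20, 8²≡6, 9²≡23, 10²≡13, 11²≡5, 12²≡28, 13²≡24, 14²≡22 (mod 29).
So the quadratic residues mod 29 are {1, 4, 5, 6, 7, 9, 13, 16, 20, 22, 23, 24, 25, 28}.

1,4,5,6,7,9,13,16,20,22,23,24,25,28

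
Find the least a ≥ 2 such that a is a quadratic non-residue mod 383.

5

(2/383) = +1, so 2 is a residue.
(3/383) = +1, so 3 is a residue.
(4/383) = +1, so 4 is a residue.
(5/383) = −1, so 5 is the smallest positive non-residue mod 383.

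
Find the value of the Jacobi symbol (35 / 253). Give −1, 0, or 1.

Reciprocity: 35 ≡ 3 and 253 ≡ 1 (mod 4), so (35/253) = +(253/35).
Reduce top mod 35: now compute (8/35).
Pull out 2^3: since 35 ≡ 3 (mod 8), (2/35) = -1, so (2/35)^3 = -1.
Reached (1/35) = 1. Collecting the sign flips along the way, the symbol is -1.

-1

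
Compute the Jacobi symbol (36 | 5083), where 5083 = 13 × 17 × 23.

1

Pull out 2^2: since 5083 ≡ 3 (mod 8), (2/5083) = -1, so (2/5083)^2 = +1.
Reciprocity: 9 ≡ 1 and 5083 ≡ 3 (mod 4), so (9/5083) = +(5083/9).
Reduce top mod 9: now compute (7/9).
Reciprocity: 7 ≡ 3 and 9 ≡ 1 (mod 4), so (7/9) = +(9/7).
Reduce top mod 7: now compute (2/7).
Pull out 2: since 7 ≡ 7 (mod 8), (2/7) = +1.
Reached (1/7) = 1. Collecting the sign flips along the way, the symbol is +1.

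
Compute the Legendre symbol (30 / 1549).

-1

Pull out 2: since 1549 ≡ 5 (mod 8), (2/1549) = -1.
Reciprocity: 15 ≡ 3 and 1549 ≡ 1 (mod 4), so (15/1549) = +(1549/15).
Reduce top mod 15: now compute (4/15).
Pull out 2^2: since 15 ≡ 7 (mod 8), (2/15) = +1, so (2/15)^2 = +1.
Reached (1/15) = 1. Collecting the sign flips along the way, the symbol is -1.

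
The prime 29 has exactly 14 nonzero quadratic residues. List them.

1,4,5,6,7,9,13,16,20,22,23,24,25,28

Square k = 1,…,14 (k and 29−k give the same square):
1²=1, 2²=4, 3²=9, 4²=16, 5²=25, 6²≡7, 7²≡20, 8²≡6, 9²≡23, 10²≡13, 11²≡5, 12²≡28, 13²≡24, 14²≡22 (mod 29).
So the quadratic residues mod 29 are {1, 4, 5, 6, 7, 9, 13, 16, 20, 22, 23, 24, 25, 28}.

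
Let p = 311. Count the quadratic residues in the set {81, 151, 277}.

(81/311) = +1 → QR.
(151/311) = -1 → non-residue.
(277/311) = +1 → QR.
Total quadratic residues among the 3: 2.

2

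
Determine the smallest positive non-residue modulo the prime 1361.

(2/1361) = +1, so 2 is a residue.
(3/1361) = −1, so 3 is the smallest positive non-residue mod 1361.

3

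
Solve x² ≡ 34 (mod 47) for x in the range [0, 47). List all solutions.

Since 47 ≡ 3 (mod 4), a square root of 34 is 34^((47+1)/4) = 34^12 mod 47.
Repeated squaring: 34^2≡28, 34^4≡32, 34^8≡37 (mod 47).
34^12 = 34^(8+4) ≡ 9 (mod 47).
Check: 9² = 81 ≡ 34 (mod 47). The two roots are 9 and 38.

9, 38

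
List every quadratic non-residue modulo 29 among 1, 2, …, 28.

Square k = 1,…,14 (k and 29−k give the same square):
1²=1, 2²=4, 3²=9, 4²=16, 5²=25, 6²≡7, 7²≡20, 8²≡6, 9²≡23, 10²≡13, 11²≡5, 12²≡28, 13²≡24, 14²≡22 (mod 29).
The residues are {1, 4, 5, 6, 7, 9, 13, 16, 20, 22, 23, 24, 25, 28}; the non-residues are the remaining 14 nonzero classes.

2,3,8,10,11,12,14,15,17,18,19,21,26,27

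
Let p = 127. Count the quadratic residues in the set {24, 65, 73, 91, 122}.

2

(24/127) = -1 → non-residue.
(65/127) = -1 → non-residue.
(73/127) = +1 → QR.
(91/127) = -1 → non-residue.
(122/127) = +1 → QR.
Total quadratic residues among the 5: 2.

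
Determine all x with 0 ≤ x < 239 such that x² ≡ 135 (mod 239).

59, 180

Since 239 ≡ 3 (mod 4), a square root of 135 is 135^((239+1)/4) = 135^60 mod 239.
Repeated squaring: 135^2≡61, 135^4≡136, 135^8≡93, 135^16≡45, 135^32≡113 (mod 239).
135^60 = 135^(32+16+8+4) ≡ 180 (mod 239).
Check: 180² = 32400 ≡ 135 (mod 239). The two roots are 59 and 180.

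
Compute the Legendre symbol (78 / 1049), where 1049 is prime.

Euler's criterion: (78/1049) ≡ 78^524 (mod 1049).
78^2 ≡ 839 (mod 1049)
78^4 ≡ 42 (mod 1049)
78^8 ≡ 715 (mod 1049)
78^16 ≡ 362 (mod 1049)
78^32 ≡ 968 (mod 1049)
78^64 ≡ 267 (mod 1049)
78^128 ≡ 1006 (mod 1049)
78^256 ≡ 800 (mod 1049)
78^512 ≡ 110 (mod 1049)
78^524 = 78^(512+8+4) ≡ 1048 (mod 1049).
Result is 1048 ≡ −1, so (78/1049) = −1.

-1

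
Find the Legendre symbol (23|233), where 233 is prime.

1

Reciprocity: 23 ≡ 3 and 233 ≡ 1 (mod 4), so (23/233) = +(233/23).
Reduce top mod 23: now compute (3/23).
Reciprocity: 3 ≡ 3 and 23 ≡ 3 (mod 4), so (3/23) = −(23/3).
Reduce top mod 3: now compute (2/3).
Pull out 2: since 3 ≡ 3 (mod 8), (2/3) = -1.
Reached (1/3) = 1. Collecting the sign flips along the way, the symbol is +1.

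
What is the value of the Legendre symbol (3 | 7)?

Reciprocity: 3 ≡ 3 and 7 ≡ 3 (mod 4), so (3/7) = −(7/3).
Reduce top mod 3: now compute (1/3).
Reached (1/3) = 1. Collecting the sign flips along the way, the symbol is -1.

-1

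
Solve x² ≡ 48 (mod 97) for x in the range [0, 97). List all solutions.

40, 57

97 ≡ 1 (mod 4), so we find a root by search.
Trying successive values, 40² = 1600 ≡ 48 (mod 97). The other root is 97 − 40 = 57.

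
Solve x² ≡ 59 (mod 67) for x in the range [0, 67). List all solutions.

Since 67 ≡ 3 (mod 4), a square root of 59 is 59^((67+1)/4) = 59^17 mod 67.
Repeated squaring: 59^2≡64, 59^4≡9, 59^8≡14, 59^16≡62 (mod 67).
59^17 = 59^(16+1) ≡ 40 (mod 67).
Check: 40² = 1600 ≡ 59 (mod 67). The two roots are 27 and 40.

27, 40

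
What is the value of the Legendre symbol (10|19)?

-1

Pull out 2: since 19 ≡ 3 (mod 8), (2/19) = -1.
Reciprocity: 5 ≡ 1 and 19 ≡ 3 (mod 4), so (5/19) = +(19/5).
Reduce top mod 5: now compute (4/5).
Pull out 2^2: since 5 ≡ 5 (mod 8), (2/5) = -1, so (2/5)^2 = +1.
Reached (1/5) = 1. Collecting the sign flips along the way, the symbol is -1.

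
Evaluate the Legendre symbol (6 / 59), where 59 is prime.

Pull out 2: since 59 ≡ 3 (mod 8), (2/59) = -1.
Reciprocity: 3 ≡ 3 and 59 ≡ 3 (mod 4), so (3/59) = −(59/3).
Reduce top mod 3: now compute (2/3).
Pull out 2: since 3 ≡ 3 (mod 8), (2/3) = -1.
Reached (1/3) = 1. Collecting the sign flips along the way, the symbol is -1.

-1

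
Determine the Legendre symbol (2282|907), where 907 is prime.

Euler's criterion: (2282/907) ≡ 468^453 (mod 907).
468^2 ≡ 437 (mod 907)
468^4 ≡ 499 (mod 907)
468^8 ≡ 483 (mod 907)
468^16 ≡ 190 (mod 907)
468^32 ≡ 727 (mod 907)
468^64 ≡ 655 (mod 907)
468^128 ≡ 14 (mod 907)
468^256 ≡ 196 (mod 907)
468^453 = 468^(256+128+64+4+1) ≡ 1 (mod 907).
Result is 1, so (2282/907) = 1.

1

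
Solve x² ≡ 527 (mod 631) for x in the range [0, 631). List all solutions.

Since 631 ≡ 3 (mod 4), a square root of 527 is 527^((631+1)/4) = 527^158 mod 631.
Repeated squaring: 527^2≡89, 527^4≡349, 527^8≡18, 527^16≡324, 527^32≡230, 527^64≡527, 527^128≡89 (mod 631).
527^158 = 527^(128+16+8+4+2) ≡ 230 (mod 631).
Check: 230² = 52900 ≡ 527 (mod 631). The two roots are 230 and 401.

230, 401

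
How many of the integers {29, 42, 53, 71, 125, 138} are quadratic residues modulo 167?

(29/167) = +1 → QR.
(42/167) = +1 → QR.
(53/167) = -1 → non-residue.
(71/167) = -1 → non-residue.
(125/167) = -1 → non-residue.
(138/167) = -1 → non-residue.
Total quadratic residues among the 6: 2.

2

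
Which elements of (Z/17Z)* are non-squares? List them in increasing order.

Square k = 1,…,8 (k and 17−k give the same square):
1²=1, 2²=4, 3²=9, 4²=16, 5²≡8, 6²≡2, 7²≡15, 8²≡13 (mod 17).
The residues are {1, 2, 4, 8, 9, 13, 15, 16}; the non-residues are the remaining 8 nonzero classes.

3, 5, 6, 7, 10, 11, 12, 14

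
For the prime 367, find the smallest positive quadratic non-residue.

3

(2/367) = +1, so 2 is a residue.
(3/367) = −1, so 3 is the smallest positive non-residue mod 367.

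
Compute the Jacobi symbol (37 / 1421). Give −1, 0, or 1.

-1

Reciprocity: 37 ≡ 1 and 1421 ≡ 1 (mod 4), so (37/1421) = +(1421/37).
Reduce top mod 37: now compute (15/37).
Reciprocity: 15 ≡ 3 and 37 ≡ 1 (mod 4), so (15/37) = +(37/15).
Reduce top mod 15: now compute (7/15).
Reciprocity: 7 ≡ 3 and 15 ≡ 3 (mod 4), so (7/15) = −(15/7).
Reduce top mod 7: now compute (1/7).
Reached (1/7) = 1. Collecting the sign flips along the way, the symbol is -1.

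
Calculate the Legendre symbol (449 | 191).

1

Euler's criterion: (449/191) ≡ 67^95 (mod 191).
67^2 ≡ 96 (mod 191)
67^4 ≡ 48 (mod 191)
67^8 ≡ 12 (mod 191)
67^16 ≡ 144 (mod 191)
67^32 ≡ 108 (mod 191)
67^64 ≡ 13 (mod 191)
67^95 = 67^(64+16+8+4+2+1) ≡ 1 (mod 191).
Result is 1, so (449/191) = 1.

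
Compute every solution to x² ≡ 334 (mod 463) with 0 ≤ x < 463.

Since 463 ≡ 3 (mod 4), a square root of 334 is 334^((463+1)/4) = 334^116 mod 463.
Repeated squaring: 334^2≡436, 334^4≡266, 334^8≡380, 334^16≡407, 334^32≡358, 334^64≡376 (mod 463).
334^116 = 334^(64+32+16+4) ≡ 277 (mod 463).
Check: 277² = 76729 ≡ 334 (mod 463). The two roots are 186 and 277.

186, 277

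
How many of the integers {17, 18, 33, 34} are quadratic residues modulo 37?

(17/37) = -1 → non-residue.
(18/37) = -1 → non-residue.
(33/37) = +1 → QR.
(34/37) = +1 → QR.
Total quadratic residues among the 4: 2.

2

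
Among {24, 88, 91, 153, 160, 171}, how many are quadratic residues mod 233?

2

(24/233) = -1 → non-residue.
(88/233) = -1 → non-residue.
(91/233) = +1 → QR.
(153/233) = -1 → non-residue.
(160/233) = -1 → non-residue.
(171/233) = +1 → QR.
Total quadratic residues among the 6: 2.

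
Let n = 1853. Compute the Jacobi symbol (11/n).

1

Reciprocity: 11 ≡ 3 and 1853 ≡ 1 (mod 4), so (11/1853) = +(1853/11).
Reduce top mod 11: now compute (5/11).
Reciprocity: 5 ≡ 1 and 11 ≡ 3 (mod 4), so (5/11) = +(11/5).
Reduce top mod 5: now compute (1/5).
Reached (1/5) = 1. Collecting the sign flips along the way, the symbol is +1.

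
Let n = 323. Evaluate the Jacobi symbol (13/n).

Reciprocity: 13 ≡ 1 and 323 ≡ 3 (mod 4), so (13/323) = +(323/13).
Reduce top mod 13: now compute (11/13).
Reciprocity: 11 ≡ 3 and 13 ≡ 1 (mod 4), so (11/13) = +(13/11).
Reduce top mod 11: now compute (2/11).
Pull out 2: since 11 ≡ 3 (mod 8), (2/11) = -1.
Reached (1/11) = 1. Collecting the sign flips along the way, the symbol is -1.

-1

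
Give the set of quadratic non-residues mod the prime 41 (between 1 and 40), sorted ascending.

3,6,7,11,12,13,14,15,17,19,22,24,26,27,28,29,30,34,35,38

Square k = 1,…,20 (k and 41−k give the same square):
1²=1, 2²=4, 3²=9, 4²=16, 5²=25, 6²=36, 7²≡8, 8²≡23, 9²≡40, 10²≡18, 11²≡39, 12²≡21, 13²≡5, 14²≡32, 15²≡20, 16²≡10, 17²≡2, 18²≡37, 19²≡33, 20²≡31 (mod 41).
The residues are {1, 2, 4, 5, 8, 9, 10, 16, 18, 20, 21, 23, 25, 31, 32, 33, 36, 37, 39, 40}; the non-residues are the remaining 20 nonzero classes.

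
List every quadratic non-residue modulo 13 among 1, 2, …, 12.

Square k = 1,…,6 (k and 13−k give the same square):
1²=1, 2²=4, 3²=9, 4²≡3, 5²≡12, 6²≡10 (mod 13).
The residues are {1, 3, 4, 9, 10, 12}; the non-residues are the remaining 6 nonzero classes.

2 5 6 7 8 11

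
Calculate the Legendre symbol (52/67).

Pull out 2^2: since 67 ≡ 3 (mod 8), (2/67) = -1, so (2/67)^2 = +1.
Reciprocity: 13 ≡ 1 and 67 ≡ 3 (mod 4), so (13/67) = +(67/13).
Reduce top mod 13: now compute (2/13).
Pull out 2: since 13 ≡ 5 (mod 8), (2/13) = -1.
Reached (1/13) = 1. Collecting the sign flips along the way, the symbol is -1.

-1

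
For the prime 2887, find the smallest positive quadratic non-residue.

(2/2887) = +1, so 2 is a residue.
(3/2887) = −1, so 3 is the smallest positive non-residue mod 2887.

3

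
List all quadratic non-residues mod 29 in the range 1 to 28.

Square k = 1,…,14 (k and 29−k give the same square):
1²=1, 2²=4, 3²=9, 4²=16, 5²=25, 6²≡7, 7²≡20, 8²≡6, 9²≡23, 10²≡13, 11²≡5, 12²≡28, 13²≡24, 14²≡22 (mod 29).
The residues are {1, 4, 5, 6, 7, 9, 13, 16, 20, 22, 23, 24, 25, 28}; the non-residues are the remaining 14 nonzero classes.

2 3 8 10 11 12 14 15 17 18 19 21 26 27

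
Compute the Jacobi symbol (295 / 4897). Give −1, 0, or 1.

0

Reciprocity: 295 ≡ 3 and 4897 ≡ 1 (mod 4), so (295/4897) = +(4897/295).
Reduce top mod 295: now compute (177/295).
Reciprocity: 177 ≡ 1 and 295 ≡ 3 (mod 4), so (177/295) = +(295/177).
Reduce top mod 177: now compute (118/177).
Pull out 2: since 177 ≡ 1 (mod 8), (2/177) = +1.
Reciprocity: 59 ≡ 3 and 177 ≡ 1 (mod 4), so (59/177) = +(177/59).
Reduce top mod 59: now compute (0/59).
Top reduces to 0: gcd > 1, so the symbol is 0.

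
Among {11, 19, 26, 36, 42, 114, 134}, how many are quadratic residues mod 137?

3

(11/137) = +1 → QR.
(19/137) = +1 → QR.
(26/137) = -1 → non-residue.
(36/137) = +1 → QR.
(42/137) = -1 → non-residue.
(114/137) = -1 → non-residue.
(134/137) = -1 → non-residue.
Total quadratic residues among the 7: 3.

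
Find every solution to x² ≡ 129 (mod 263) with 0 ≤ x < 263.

Since 263 ≡ 3 (mod 4), a square root of 129 is 129^((263+1)/4) = 129^66 mod 263.
Repeated squaring: 129^2≡72, 129^4≡187, 129^8≡253, 129^16≡100, 129^32≡6, 129^64≡36 (mod 263).
129^66 = 129^(64+2) ≡ 225 (mod 263).
Check: 225² = 50625 ≡ 129 (mod 263). The two roots are 38 and 225.

38, 225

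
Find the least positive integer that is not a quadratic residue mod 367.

3

(2/367) = +1, so 2 is a residue.
(3/367) = −1, so 3 is the smallest positive non-residue mod 367.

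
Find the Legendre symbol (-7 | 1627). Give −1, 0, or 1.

First reduce: -7 ≡ 1620 (mod 1627).
Pull out 2^2: since 1627 ≡ 3 (mod 8), (2/1627) = -1, so (2/1627)^2 = +1.
Reciprocity: 405 ≡ 1 and 1627 ≡ 3 (mod 4), so (405/1627) = +(1627/405).
Reduce top mod 405: now compute (7/405).
Reciprocity: 7 ≡ 3 and 405 ≡ 1 (mod 4), so (7/405) = +(405/7).
Reduce top mod 7: now compute (6/7).
Pull out 2: since 7 ≡ 7 (mod 8), (2/7) = +1.
Reciprocity: 3 ≡ 3 and 7 ≡ 3 (mod 4), so (3/7) = −(7/3).
Reduce top mod 3: now compute (1/3).
Reached (1/3) = 1. Collecting the sign flips along the way, the symbol is -1.

-1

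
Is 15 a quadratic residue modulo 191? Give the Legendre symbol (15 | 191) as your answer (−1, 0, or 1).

1

Reciprocity: 15 ≡ 3 and 191 ≡ 3 (mod 4), so (15/191) = −(191/15).
Reduce top mod 15: now compute (11/15).
Reciprocity: 11 ≡ 3 and 15 ≡ 3 (mod 4), so (11/15) = −(15/11).
Reduce top mod 11: now compute (4/11).
Pull out 2^2: since 11 ≡ 3 (mod 8), (2/11) = -1, so (2/11)^2 = +1.
Reached (1/11) = 1. Collecting the sign flips along the way, the symbol is +1.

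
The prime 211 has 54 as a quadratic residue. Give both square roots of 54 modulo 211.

Since 211 ≡ 3 (mod 4), a square root of 54 is 54^((211+1)/4) = 54^53 mod 211.
Repeated squaring: 54^2≡173, 54^4≡178, 54^8≡34, 54^16≡101, 54^32≡73 (mod 211).
54^53 = 54^(32+16+4+1) ≡ 73 (mod 211).
Check: 73² = 5329 ≡ 54 (mod 211). The two roots are 73 and 138.

73, 138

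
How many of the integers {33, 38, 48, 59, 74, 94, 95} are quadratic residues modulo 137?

3

(33/137) = -1 → non-residue.
(38/137) = +1 → QR.
(48/137) = -1 → non-residue.
(59/137) = +1 → QR.
(74/137) = +1 → QR.
(94/137) = -1 → non-residue.
(95/137) = -1 → non-residue.
Total quadratic residues among the 7: 3.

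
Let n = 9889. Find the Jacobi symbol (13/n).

Reciprocity: 13 ≡ 1 and 9889 ≡ 1 (mod 4), so (13/9889) = +(9889/13).
Reduce top mod 13: now compute (9/13).
Reciprocity: 9 ≡ 1 and 13 ≡ 1 (mod 4), so (9/13) = +(13/9).
Reduce top mod 9: now compute (4/9).
Pull out 2^2: since 9 ≡ 1 (mod 8), (2/9) = +1, so (2/9)^2 = +1.
Reached (1/9) = 1. Collecting the sign flips along the way, the symbol is +1.

1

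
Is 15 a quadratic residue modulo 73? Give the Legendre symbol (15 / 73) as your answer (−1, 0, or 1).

-1

Reciprocity: 15 ≡ 3 and 73 ≡ 1 (mod 4), so (15/73) = +(73/15).
Reduce top mod 15: now compute (13/15).
Reciprocity: 13 ≡ 1 and 15 ≡ 3 (mod 4), so (13/15) = +(15/13).
Reduce top mod 13: now compute (2/13).
Pull out 2: since 13 ≡ 5 (mod 8), (2/13) = -1.
Reached (1/13) = 1. Collecting the sign flips along the way, the symbol is -1.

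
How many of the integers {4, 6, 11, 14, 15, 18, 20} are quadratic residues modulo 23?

(4/23) = +1 → QR.
(6/23) = +1 → QR.
(11/23) = -1 → non-residue.
(14/23) = -1 → non-residue.
(15/23) = -1 → non-residue.
(18/23) = +1 → QR.
(20/23) = -1 → non-residue.
Total quadratic residues among the 7: 3.

3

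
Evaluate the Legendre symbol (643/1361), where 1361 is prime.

Reciprocity: 643 ≡ 3 and 1361 ≡ 1 (mod 4), so (643/1361) = +(1361/643).
Reduce top mod 643: now compute (75/643).
Reciprocity: 75 ≡ 3 and 643 ≡ 3 (mod 4), so (75/643) = −(643/75).
Reduce top mod 75: now compute (43/75).
Reciprocity: 43 ≡ 3 and 75 ≡ 3 (mod 4), so (43/75) = −(75/43).
Reduce top mod 43: now compute (32/43).
Pull out 2^5: since 43 ≡ 3 (mod 8), (2/43) = -1, so (2/43)^5 = -1.
Reached (1/43) = 1. Collecting the sign flips along the way, the symbol is -1.

-1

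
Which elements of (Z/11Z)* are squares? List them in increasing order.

Square k = 1,…,5 (k and 11−k give the same square):
1²=1, 2²=4, 3²=9, 4²≡5, 5²≡3 (mod 11).
So the quadratic residues mod 11 are {1, 3, 4, 5, 9}.

1, 3, 4, 5, 9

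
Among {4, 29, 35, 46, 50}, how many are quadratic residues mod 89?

(4/89) = +1 → QR.
(29/89) = -1 → non-residue.
(35/89) = -1 → non-residue.
(46/89) = -1 → non-residue.
(50/89) = +1 → QR.
Total quadratic residues among the 5: 2.

2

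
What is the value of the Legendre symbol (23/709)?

-1

Euler's criterion: (23/709) ≡ 23^354 (mod 709).
23^2 ≡ 529 (mod 709)
23^4 ≡ 495 (mod 709)
23^8 ≡ 420 (mod 709)
23^16 ≡ 568 (mod 709)
23^32 ≡ 29 (mod 709)
23^64 ≡ 132 (mod 709)
23^128 ≡ 408 (mod 709)
23^256 ≡ 558 (mod 709)
23^354 = 23^(256+64+32+2) ≡ 708 (mod 709).
Result is 708 ≡ −1, so (23/709) = −1.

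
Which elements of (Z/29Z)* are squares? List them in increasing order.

Square k = 1,…,14 (k and 29−k give the same square):
1²=1, 2²=4, 3²=9, 4²=16, 5²=25, 6²≡7, 7²≡20, 8²≡6, 9²≡23, 10²≡13, 11²≡5, 12²≡28, 13²≡24, 14²≡22 (mod 29).
So the quadratic residues mod 29 are {1, 4, 5, 6, 7, 9, 13, 16, 20, 22, 23, 24, 25, 28}.

1 4 5 6 7 9 13 16 20 22 23 24 25 28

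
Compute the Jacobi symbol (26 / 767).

Pull out 2: since 767 ≡ 7 (mod 8), (2/767) = +1.
Reciprocity: 13 ≡ 1 and 767 ≡ 3 (mod 4), so (13/767) = +(767/13).
Reduce top mod 13: now compute (0/13).
Top reduces to 0: gcd > 1, so the symbol is 0.

0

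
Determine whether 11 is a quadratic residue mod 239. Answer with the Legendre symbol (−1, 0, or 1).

Reciprocity: 11 ≡ 3 and 239 ≡ 3 (mod 4), so (11/239) = −(239/11).
Reduce top mod 11: now compute (8/11).
Pull out 2^3: since 11 ≡ 3 (mod 8), (2/11) = -1, so (2/11)^3 = -1.
Reached (1/11) = 1. Collecting the sign flips along the way, the symbol is +1.

1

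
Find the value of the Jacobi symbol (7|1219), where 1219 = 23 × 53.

-1

Reciprocity: 7 ≡ 3 and 1219 ≡ 3 (mod 4), so (7/1219) = −(1219/7).
Reduce top mod 7: now compute (1/7).
Reached (1/7) = 1. Collecting the sign flips along the way, the symbol is -1.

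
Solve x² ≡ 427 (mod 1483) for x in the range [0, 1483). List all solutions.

Since 1483 ≡ 3 (mod 4), a square root of 427 is 427^((1483+1)/4) = 427^371 mod 1483.
Repeated squaring: 427^2≡1403, 427^4≡468, 427^8≡1023, 427^16≡1014, 427^32≡477, 427^64≡630, 427^128≡939, 427^256≡819 (mod 1483).
427^371 = 427^(256+64+32+16+2+1) ≡ 734 (mod 1483).
Check: 734² = 538756 ≡ 427 (mod 1483). The two roots are 734 and 749.

734, 749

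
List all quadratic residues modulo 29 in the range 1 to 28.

Square k = 1,…,14 (k and 29−k give the same square):
1²=1, 2²=4, 3²=9, 4²=16, 5²=25, 6²≡7, 7²≡20, 8²≡6, 9²≡23, 10²≡13, 11²≡5, 12²≡28, 13²≡24, 14²≡22 (mod 29).
So the quadratic residues mod 29 are {1, 4, 5, 6, 7, 9, 13, 16, 20, 22, 23, 24, 25, 28}.

1, 4, 5, 6, 7, 9, 13, 16, 20, 22, 23, 24, 25, 28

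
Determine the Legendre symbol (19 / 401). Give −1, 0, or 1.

Euler's criterion: (19/401) ≡ 19^200 (mod 401).
19^2 ≡ 361 (mod 401)
19^4 ≡ 397 (mod 401)
19^8 ≡ 16 (mod 401)
19^16 ≡ 256 (mod 401)
19^32 ≡ 173 (mod 401)
19^64 ≡ 255 (mod 401)
19^128 ≡ 63 (mod 401)
19^200 = 19^(128+64+8) ≡ 400 (mod 401).
Result is 400 ≡ −1, so (19/401) = −1.

-1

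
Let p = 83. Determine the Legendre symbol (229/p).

1

Euler's criterion: (229/83) ≡ 63^41 (mod 83).
63^2 ≡ 68 (mod 83)
63^4 ≡ 59 (mod 83)
63^8 ≡ 78 (mod 83)
63^16 ≡ 25 (mod 83)
63^32 ≡ 44 (mod 83)
63^41 = 63^(32+8+1) ≡ 1 (mod 83).
Result is 1, so (229/83) = 1.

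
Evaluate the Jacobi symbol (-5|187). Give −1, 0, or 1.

1

First reduce: -5 ≡ 182 (mod 187).
Pull out 2: since 187 ≡ 3 (mod 8), (2/187) = -1.
Reciprocity: 91 ≡ 3 and 187 ≡ 3 (mod 4), so (91/187) = −(187/91).
Reduce top mod 91: now compute (5/91).
Reciprocity: 5 ≡ 1 and 91 ≡ 3 (mod 4), so (5/91) = +(91/5).
Reduce top mod 5: now compute (1/5).
Reached (1/5) = 1. Collecting the sign flips along the way, the symbol is +1.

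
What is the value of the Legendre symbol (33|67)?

1

Euler's criterion: (33/67) ≡ 33^33 (mod 67).
33^2 ≡ 17 (mod 67)
33^4 ≡ 21 (mod 67)
33^8 ≡ 39 (mod 67)
33^16 ≡ 47 (mod 67)
33^32 ≡ 65 (mod 67)
33^33 = 33^(32+1) ≡ 1 (mod 67).
Result is 1, so (33/67) = 1.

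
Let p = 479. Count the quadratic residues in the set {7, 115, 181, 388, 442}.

(7/479) = +1 → QR.
(115/479) = +1 → QR.
(181/479) = +1 → QR.
(388/479) = +1 → QR.
(442/479) = +1 → QR.
Total quadratic residues among the 5: 5.

5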